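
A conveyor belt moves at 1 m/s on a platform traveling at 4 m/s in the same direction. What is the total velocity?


Given: object velocity = 1 m/s, platform velocity = 4 m/s (same direction)
Using classical velocity addition: v_total = v_object + v_platform
v_total = 1 + 4
v_total = 5 m/s

5 m/s


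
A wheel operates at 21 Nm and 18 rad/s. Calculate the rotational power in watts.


Given: tau = 21 Nm, omega = 18 rad/s
Using P = tau * omega
P = 21 * 18
P = 378 W

378 W


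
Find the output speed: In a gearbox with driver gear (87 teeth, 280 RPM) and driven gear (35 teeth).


Given: N1 = 87 teeth, w1 = 280 RPM, N2 = 35 teeth
Using N1*w1 = N2*w2
w2 = N1*w1 / N2
w2 = 87*280 / 35
w2 = 24360 / 35
w2 = 696 RPM

696 RPM


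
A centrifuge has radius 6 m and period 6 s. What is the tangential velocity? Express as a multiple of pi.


Given: radius r = 6 m, period T = 6 s
Using v = 2*pi*r / T
v = 2*pi*6 / 6
v = 12*pi / 6
v = 2*pi m/s

2*pi m/s


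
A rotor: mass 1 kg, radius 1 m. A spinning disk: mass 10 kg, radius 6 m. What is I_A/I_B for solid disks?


Given: M1=1 kg, R1=1 m, M2=10 kg, R2=6 m
For a disk: I = (1/2)*M*R^2, so I_A/I_B = (M1*R1^2)/(M2*R2^2)
M1*R1^2 = 1*1 = 1
M2*R2^2 = 10*36 = 360
I_A/I_B = 1/360 = 1/360

1/360


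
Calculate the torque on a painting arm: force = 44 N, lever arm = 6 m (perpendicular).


Given: F = 44 N, r = 6 m, angle = 90 deg (perpendicular)
Using tau = F * r * sin(90)
sin(90) = 1
tau = 44 * 6 * 1
tau = 264 Nm

264 Nm


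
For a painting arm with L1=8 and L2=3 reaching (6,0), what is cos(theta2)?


Given: L1 = 8, L2 = 3, target (x, y) = (6, 0)
Using cos(theta2) = (x^2 + y^2 - L1^2 - L2^2) / (2*L1*L2)
x^2 + y^2 = 6^2 + 0 = 36
L1^2 + L2^2 = 64 + 9 = 73
Numerator = 36 - 73 = -37
Denominator = 2*8*3 = 48
cos(theta2) = -37/48 = -37/48

-37/48


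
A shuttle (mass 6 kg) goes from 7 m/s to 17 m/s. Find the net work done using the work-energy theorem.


Given: m = 6 kg, v0 = 7 m/s, v = 17 m/s
Using W = (1/2)*m*(v^2 - v0^2)
v^2 = 17^2 = 289
v0^2 = 7^2 = 49
v^2 - v0^2 = 289 - 49 = 240
W = (1/2)*6*240 = 720 J

720 J


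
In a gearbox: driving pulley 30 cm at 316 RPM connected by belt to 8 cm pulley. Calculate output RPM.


Given: D1 = 30 cm, w1 = 316 RPM, D2 = 8 cm
Using D1*w1 = D2*w2
w2 = D1*w1 / D2
w2 = 30*316 / 8
w2 = 9480 / 8
w2 = 1185 RPM

1185 RPM


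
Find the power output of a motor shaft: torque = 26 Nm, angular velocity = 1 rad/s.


Given: tau = 26 Nm, omega = 1 rad/s
Using P = tau * omega
P = 26 * 1
P = 26 W

26 W


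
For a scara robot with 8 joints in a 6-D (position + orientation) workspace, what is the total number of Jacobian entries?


Given: task space dimension = 6, joints = 8
Jacobian is a 6 x 8 matrix
Total entries = rows * columns
Total = 6 * 8
Total = 48

48


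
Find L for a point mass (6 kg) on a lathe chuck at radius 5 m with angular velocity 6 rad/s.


Given: m = 6 kg, r = 5 m, omega = 6 rad/s
For a point mass: I = m*r^2
I = 6*5^2 = 6*25 = 150
L = I*omega = 150*6
L = 900 kg*m^2/s

900 kg*m^2/s


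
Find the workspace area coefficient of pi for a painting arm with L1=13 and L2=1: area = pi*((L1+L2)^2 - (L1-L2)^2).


Given: L1 = 13, L2 = 1
(L1+L2)^2 = (14)^2 = 196
(L1-L2)^2 = (12)^2 = 144
Difference = 196 - 144 = 52
This equals 4*L1*L2 = 4*13*1 = 52
Workspace area = 52*pi

52


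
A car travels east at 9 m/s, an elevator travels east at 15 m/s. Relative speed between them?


Given: v_A = 9 m/s east, v_B = 15 m/s east
Both move in the same direction; relative speed = |v_A - v_B|
|9 - 15| = |-6|
= 6 m/s

6 m/s


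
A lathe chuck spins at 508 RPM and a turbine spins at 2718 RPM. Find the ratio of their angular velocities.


Given: RPM_A = 508, RPM_B = 2718
omega = 2*pi*RPM/60, so omega_A/omega_B = RPM_A / RPM_B
omega_A/omega_B = 508 / 2718
omega_A/omega_B = 254/1359

254/1359


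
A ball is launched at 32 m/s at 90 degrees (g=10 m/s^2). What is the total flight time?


Given: v0 = 32 m/s, theta = 90 deg, g = 10 m/s^2
sin(90) = 1
Using T = 2*v0*sin(theta) / g
T = 2*32*1 / 10
T = 64 / 10
T = 32/5 s

32/5 s


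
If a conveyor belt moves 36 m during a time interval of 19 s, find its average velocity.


Given: distance d = 36 m, time t = 19 s
Using v = d / t
v = 36 / 19
v = 36/19 m/s

36/19 m/s


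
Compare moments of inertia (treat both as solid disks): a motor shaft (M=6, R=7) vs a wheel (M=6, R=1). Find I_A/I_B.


Given: M1=6 kg, R1=7 m, M2=6 kg, R2=1 m
For a disk: I = (1/2)*M*R^2, so I_A/I_B = (M1*R1^2)/(M2*R2^2)
M1*R1^2 = 6*49 = 294
M2*R2^2 = 6*1 = 6
I_A/I_B = 294/6 = 49

49


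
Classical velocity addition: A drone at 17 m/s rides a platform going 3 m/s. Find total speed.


Given: object velocity = 17 m/s, platform velocity = 3 m/s (same direction)
Using classical velocity addition: v_total = v_object + v_platform
v_total = 17 + 3
v_total = 20 m/s

20 m/s


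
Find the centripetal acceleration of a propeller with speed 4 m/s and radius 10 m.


Given: v = 4 m/s, r = 10 m
Using a_c = v^2 / r
a_c = 4^2 / 10
a_c = 16 / 10
a_c = 8/5 m/s^2

8/5 m/s^2


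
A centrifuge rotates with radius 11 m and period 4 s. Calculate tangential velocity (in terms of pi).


Given: radius r = 11 m, period T = 4 s
Using v = 2*pi*r / T
v = 2*pi*11 / 4
v = 22*pi / 4
v = 11/2*pi m/s

11/2*pi m/s


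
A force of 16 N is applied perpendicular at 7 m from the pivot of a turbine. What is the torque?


Given: F = 16 N, r = 7 m, angle = 90 deg (perpendicular)
Using tau = F * r * sin(90)
sin(90) = 1
tau = 16 * 7 * 1
tau = 112 Nm

112 Nm


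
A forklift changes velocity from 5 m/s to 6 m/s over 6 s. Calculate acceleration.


Given: initial velocity v0 = 5 m/s, final velocity v = 6 m/s, time t = 6 s
Using a = (v - v0) / t
a = (6 - 5) / 6
a = 1 / 6
a = 1/6 m/s^2

1/6 m/s^2


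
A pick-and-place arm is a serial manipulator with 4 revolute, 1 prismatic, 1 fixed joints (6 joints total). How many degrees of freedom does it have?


Given: serial robot with 4 revolute, 1 prismatic, 1 fixed joints
DOF contribution per joint type: revolute=1, prismatic=1, spherical=3, fixed=0
DOF = 4*1 + 1*1 + 1*0
DOF = 5

5


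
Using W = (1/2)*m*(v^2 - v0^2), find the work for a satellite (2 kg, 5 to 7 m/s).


Given: m = 2 kg, v0 = 5 m/s, v = 7 m/s
Using W = (1/2)*m*(v^2 - v0^2)
v^2 = 7^2 = 49
v0^2 = 5^2 = 25
v^2 - v0^2 = 49 - 25 = 24
W = (1/2)*2*24 = 24 J

24 J


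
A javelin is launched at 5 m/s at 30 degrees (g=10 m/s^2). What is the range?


Given: v0 = 5 m/s, theta = 30 deg, g = 10 m/s^2
sin(2*30) = sin(60) = sqrt(3)/2
Using R = v0^2 * sin(2*theta) / g
R = 5^2 * (sqrt(3)/2) / 10
R = 25 * sqrt(3) / 20
R = 5/4*sqrt(3) m

5/4*sqrt(3) m


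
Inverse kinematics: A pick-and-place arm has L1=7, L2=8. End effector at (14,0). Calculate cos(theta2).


Given: L1 = 7, L2 = 8, target (x, y) = (14, 0)
Using cos(theta2) = (x^2 + y^2 - L1^2 - L2^2) / (2*L1*L2)
x^2 + y^2 = 14^2 + 0 = 196
L1^2 + L2^2 = 49 + 64 = 113
Numerator = 196 - 113 = 83
Denominator = 2*7*8 = 112
cos(theta2) = 83/112 = 83/112

83/112


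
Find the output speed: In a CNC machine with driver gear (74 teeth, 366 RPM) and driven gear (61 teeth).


Given: N1 = 74 teeth, w1 = 366 RPM, N2 = 61 teeth
Using N1*w1 = N2*w2
w2 = N1*w1 / N2
w2 = 74*366 / 61
w2 = 27084 / 61
w2 = 444 RPM

444 RPM


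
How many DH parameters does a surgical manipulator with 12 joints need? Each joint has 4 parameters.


Given: 12 joints, 4 DH parameters per joint (d, theta, a, alpha)
Total DH parameters = number_of_joints * 4
Total = 12 * 4
Total = 48

48


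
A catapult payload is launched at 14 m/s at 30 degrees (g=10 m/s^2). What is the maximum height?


Given: v0 = 14 m/s, theta = 30 deg, g = 10 m/s^2
sin^2(30) = 1/4
Using H = v0^2 * sin^2(theta) / (2*g)
H = 14^2 * 1/4 / (2*10)
H = 196 * 1/4 / 20
H = 49 / 20
H = 49/20 m

49/20 m


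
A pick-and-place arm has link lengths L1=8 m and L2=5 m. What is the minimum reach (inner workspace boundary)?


Given: L1 = 8 m, L2 = 5 m
For a 2-link planar arm, min reach = |L1 - L2| (second link folded back)
Min reach = |8 - 5|
Min reach = 3 m

3 m


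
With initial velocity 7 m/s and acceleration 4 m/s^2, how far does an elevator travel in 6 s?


Given: v0 = 7 m/s, a = 4 m/s^2, t = 6 s
Using s = v0*t + (1/2)*a*t^2
s = 7*6 + (1/2)*4*6^2
s = 42 + (1/2)*144
s = 42 + 72
s = 114

114 m


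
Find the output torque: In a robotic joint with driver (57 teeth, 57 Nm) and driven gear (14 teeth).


Given: N1 = 57, N2 = 14, T1 = 57 Nm
Using T2/T1 = N2/N1
T2 = T1 * N2 / N1
T2 = 57 * 14 / 57
T2 = 798 / 57
T2 = 14 Nm

14 Nm


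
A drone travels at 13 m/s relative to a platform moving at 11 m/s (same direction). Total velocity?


Given: object velocity = 13 m/s, platform velocity = 11 m/s (same direction)
Using classical velocity addition: v_total = v_object + v_platform
v_total = 13 + 11
v_total = 24 m/s

24 m/s


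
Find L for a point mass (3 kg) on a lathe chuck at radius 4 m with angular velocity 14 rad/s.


Given: m = 3 kg, r = 4 m, omega = 14 rad/s
For a point mass: I = m*r^2
I = 3*4^2 = 3*16 = 48
L = I*omega = 48*14
L = 672 kg*m^2/s

672 kg*m^2/s


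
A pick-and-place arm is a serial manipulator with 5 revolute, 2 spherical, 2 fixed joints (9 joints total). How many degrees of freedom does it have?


Given: serial robot with 5 revolute, 2 spherical, 2 fixed joints
DOF contribution per joint type: revolute=1, prismatic=1, spherical=3, fixed=0
DOF = 5*1 + 2*3 + 2*0
DOF = 11

11


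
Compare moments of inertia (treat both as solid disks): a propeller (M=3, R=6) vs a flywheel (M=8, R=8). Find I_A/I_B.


Given: M1=3 kg, R1=6 m, M2=8 kg, R2=8 m
For a disk: I = (1/2)*M*R^2, so I_A/I_B = (M1*R1^2)/(M2*R2^2)
M1*R1^2 = 3*36 = 108
M2*R2^2 = 8*64 = 512
I_A/I_B = 108/512 = 27/128

27/128


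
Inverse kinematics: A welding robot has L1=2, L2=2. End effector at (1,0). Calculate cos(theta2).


Given: L1 = 2, L2 = 2, target (x, y) = (1, 0)
Using cos(theta2) = (x^2 + y^2 - L1^2 - L2^2) / (2*L1*L2)
x^2 + y^2 = 1^2 + 0 = 1
L1^2 + L2^2 = 4 + 4 = 8
Numerator = 1 - 8 = -7
Denominator = 2*2*2 = 8
cos(theta2) = -7/8 = -7/8

-7/8


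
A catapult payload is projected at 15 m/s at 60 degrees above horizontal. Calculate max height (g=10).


Given: v0 = 15 m/s, theta = 60 deg, g = 10 m/s^2
sin^2(60) = 3/4
Using H = v0^2 * sin^2(theta) / (2*g)
H = 15^2 * 3/4 / (2*10)
H = 225 * 3/4 / 20
H = 675/4 / 20
H = 135/16 m

135/16 m


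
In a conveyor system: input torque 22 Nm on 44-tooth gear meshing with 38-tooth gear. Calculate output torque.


Given: N1 = 44, N2 = 38, T1 = 22 Nm
Using T2/T1 = N2/N1
T2 = T1 * N2 / N1
T2 = 22 * 38 / 44
T2 = 836 / 44
T2 = 19 Nm

19 Nm


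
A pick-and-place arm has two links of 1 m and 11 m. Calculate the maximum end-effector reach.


Given: L1 = 1 m, L2 = 11 m
For a 2-link planar arm, max reach = L1 + L2 (fully extended)
Max reach = 1 + 11
Max reach = 12 m

12 m


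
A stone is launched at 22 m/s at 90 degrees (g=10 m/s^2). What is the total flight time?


Given: v0 = 22 m/s, theta = 90 deg, g = 10 m/s^2
sin(90) = 1
Using T = 2*v0*sin(theta) / g
T = 2*22*1 / 10
T = 44 / 10
T = 22/5 s

22/5 s


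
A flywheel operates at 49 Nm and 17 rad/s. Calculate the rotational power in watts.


Given: tau = 49 Nm, omega = 17 rad/s
Using P = tau * omega
P = 49 * 17
P = 833 W

833 W


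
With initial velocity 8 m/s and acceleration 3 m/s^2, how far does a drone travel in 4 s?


Given: v0 = 8 m/s, a = 3 m/s^2, t = 4 s
Using s = v0*t + (1/2)*a*t^2
s = 8*4 + (1/2)*3*4^2
s = 32 + (1/2)*48
s = 32 + 24
s = 56

56 m


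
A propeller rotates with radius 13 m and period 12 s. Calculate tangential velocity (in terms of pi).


Given: radius r = 13 m, period T = 12 s
Using v = 2*pi*r / T
v = 2*pi*13 / 12
v = 26*pi / 12
v = 13/6*pi m/s

13/6*pi m/s


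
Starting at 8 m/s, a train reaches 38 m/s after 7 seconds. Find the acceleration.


Given: initial velocity v0 = 8 m/s, final velocity v = 38 m/s, time t = 7 s
Using a = (v - v0) / t
a = (38 - 8) / 7
a = 30 / 7
a = 30/7 m/s^2

30/7 m/s^2


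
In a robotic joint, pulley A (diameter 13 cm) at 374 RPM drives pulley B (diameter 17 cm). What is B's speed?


Given: D1 = 13 cm, w1 = 374 RPM, D2 = 17 cm
Using D1*w1 = D2*w2
w2 = D1*w1 / D2
w2 = 13*374 / 17
w2 = 4862 / 17
w2 = 286 RPM

286 RPM


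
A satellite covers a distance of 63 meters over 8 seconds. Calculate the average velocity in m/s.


Given: distance d = 63 m, time t = 8 s
Using v = d / t
v = 63 / 8
v = 63/8 m/s

63/8 m/s


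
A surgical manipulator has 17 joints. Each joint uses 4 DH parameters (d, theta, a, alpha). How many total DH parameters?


Given: 17 joints, 4 DH parameters per joint (d, theta, a, alpha)
Total DH parameters = number_of_joints * 4
Total = 17 * 4
Total = 68

68


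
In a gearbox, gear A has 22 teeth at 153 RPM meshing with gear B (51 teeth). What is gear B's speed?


Given: N1 = 22 teeth, w1 = 153 RPM, N2 = 51 teeth
Using N1*w1 = N2*w2
w2 = N1*w1 / N2
w2 = 22*153 / 51
w2 = 3366 / 51
w2 = 66 RPM

66 RPM


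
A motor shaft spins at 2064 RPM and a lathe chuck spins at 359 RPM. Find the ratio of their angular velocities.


Given: RPM_A = 2064, RPM_B = 359
omega = 2*pi*RPM/60, so omega_A/omega_B = RPM_A / RPM_B
omega_A/omega_B = 2064 / 359
omega_A/omega_B = 2064/359

2064/359


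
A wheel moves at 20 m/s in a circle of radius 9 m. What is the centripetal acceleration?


Given: v = 20 m/s, r = 9 m
Using a_c = v^2 / r
a_c = 20^2 / 9
a_c = 400 / 9
a_c = 400/9 m/s^2

400/9 m/s^2


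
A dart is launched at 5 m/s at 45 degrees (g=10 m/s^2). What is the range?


Given: v0 = 5 m/s, theta = 45 deg, g = 10 m/s^2
sin(2*45) = sin(90) = 1
Using R = v0^2 * sin(2*theta) / g
R = 5^2 * 1 / 10
R = 25 / 10
R = 5/2 m

5/2 m


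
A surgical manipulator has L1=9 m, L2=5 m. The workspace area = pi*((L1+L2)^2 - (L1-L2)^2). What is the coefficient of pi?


Given: L1 = 9, L2 = 5
(L1+L2)^2 = (14)^2 = 196
(L1-L2)^2 = (4)^2 = 16
Difference = 196 - 16 = 180
This equals 4*L1*L2 = 4*9*5 = 180
Workspace area = 180*pi

180


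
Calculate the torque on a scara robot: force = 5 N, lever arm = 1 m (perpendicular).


Given: F = 5 N, r = 1 m, angle = 90 deg (perpendicular)
Using tau = F * r * sin(90)
sin(90) = 1
tau = 5 * 1 * 1
tau = 5 Nm

5 Nm


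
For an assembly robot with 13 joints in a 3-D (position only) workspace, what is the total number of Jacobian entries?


Given: task space dimension = 3, joints = 13
Jacobian is a 3 x 13 matrix
Total entries = rows * columns
Total = 3 * 13
Total = 39

39


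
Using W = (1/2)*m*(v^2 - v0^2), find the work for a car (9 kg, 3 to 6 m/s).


Given: m = 9 kg, v0 = 3 m/s, v = 6 m/s
Using W = (1/2)*m*(v^2 - v0^2)
v^2 = 6^2 = 36
v0^2 = 3^2 = 9
v^2 - v0^2 = 36 - 9 = 27
W = (1/2)*9*27 = 243/2 J

243/2 J


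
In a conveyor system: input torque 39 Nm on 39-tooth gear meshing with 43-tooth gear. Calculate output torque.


Given: N1 = 39, N2 = 43, T1 = 39 Nm
Using T2/T1 = N2/N1
T2 = T1 * N2 / N1
T2 = 39 * 43 / 39
T2 = 1677 / 39
T2 = 43 Nm

43 Nm


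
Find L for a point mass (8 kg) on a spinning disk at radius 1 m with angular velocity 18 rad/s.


Given: m = 8 kg, r = 1 m, omega = 18 rad/s
For a point mass: I = m*r^2
I = 8*1^2 = 8*1 = 8
L = I*omega = 8*18
L = 144 kg*m^2/s

144 kg*m^2/s


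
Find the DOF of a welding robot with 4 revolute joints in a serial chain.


Given: serial robot with 4 revolute joints
DOF contribution per joint type: revolute=1, prismatic=1, spherical=3, fixed=0
DOF = 4*1
DOF = 4

4


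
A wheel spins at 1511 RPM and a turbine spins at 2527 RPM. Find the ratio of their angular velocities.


Given: RPM_A = 1511, RPM_B = 2527
omega = 2*pi*RPM/60, so omega_A/omega_B = RPM_A / RPM_B
omega_A/omega_B = 1511 / 2527
omega_A/omega_B = 1511/2527

1511/2527


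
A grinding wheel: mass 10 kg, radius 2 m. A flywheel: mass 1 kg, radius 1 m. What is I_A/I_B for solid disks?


Given: M1=10 kg, R1=2 m, M2=1 kg, R2=1 m
For a disk: I = (1/2)*M*R^2, so I_A/I_B = (M1*R1^2)/(M2*R2^2)
M1*R1^2 = 10*4 = 40
M2*R2^2 = 1*1 = 1
I_A/I_B = 40/1 = 40

40


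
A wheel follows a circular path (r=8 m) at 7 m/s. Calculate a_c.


Given: v = 7 m/s, r = 8 m
Using a_c = v^2 / r
a_c = 7^2 / 8
a_c = 49 / 8
a_c = 49/8 m/s^2

49/8 m/s^2


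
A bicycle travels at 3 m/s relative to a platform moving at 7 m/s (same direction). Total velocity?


Given: object velocity = 3 m/s, platform velocity = 7 m/s (same direction)
Using classical velocity addition: v_total = v_object + v_platform
v_total = 3 + 7
v_total = 10 m/s

10 m/s


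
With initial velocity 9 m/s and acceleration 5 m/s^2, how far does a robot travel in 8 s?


Given: v0 = 9 m/s, a = 5 m/s^2, t = 8 s
Using s = v0*t + (1/2)*a*t^2
s = 9*8 + (1/2)*5*8^2
s = 72 + (1/2)*320
s = 72 + 160
s = 232

232 m


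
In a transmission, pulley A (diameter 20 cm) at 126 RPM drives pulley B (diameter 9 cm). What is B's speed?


Given: D1 = 20 cm, w1 = 126 RPM, D2 = 9 cm
Using D1*w1 = D2*w2
w2 = D1*w1 / D2
w2 = 20*126 / 9
w2 = 2520 / 9
w2 = 280 RPM

280 RPM


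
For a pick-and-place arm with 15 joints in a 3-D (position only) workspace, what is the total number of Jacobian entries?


Given: task space dimension = 3, joints = 15
Jacobian is a 3 x 15 matrix
Total entries = rows * columns
Total = 3 * 15
Total = 45

45


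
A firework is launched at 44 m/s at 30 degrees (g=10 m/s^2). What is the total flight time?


Given: v0 = 44 m/s, theta = 30 deg, g = 10 m/s^2
sin(30) = 1/2
Using T = 2*v0*sin(theta) / g
T = 2*44*1/2 / 10
T = 44 / 10
T = 22/5 s

22/5 s


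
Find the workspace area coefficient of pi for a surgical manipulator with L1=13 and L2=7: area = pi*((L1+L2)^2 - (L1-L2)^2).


Given: L1 = 13, L2 = 7
(L1+L2)^2 = (20)^2 = 400
(L1-L2)^2 = (6)^2 = 36
Difference = 400 - 36 = 364
This equals 4*L1*L2 = 4*13*7 = 364
Workspace area = 364*pi

364


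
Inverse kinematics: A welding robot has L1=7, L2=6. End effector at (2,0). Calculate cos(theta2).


Given: L1 = 7, L2 = 6, target (x, y) = (2, 0)
Using cos(theta2) = (x^2 + y^2 - L1^2 - L2^2) / (2*L1*L2)
x^2 + y^2 = 2^2 + 0 = 4
L1^2 + L2^2 = 49 + 36 = 85
Numerator = 4 - 85 = -81
Denominator = 2*7*6 = 84
cos(theta2) = -81/84 = -27/28

-27/28


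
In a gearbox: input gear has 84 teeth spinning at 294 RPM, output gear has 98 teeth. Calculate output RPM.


Given: N1 = 84 teeth, w1 = 294 RPM, N2 = 98 teeth
Using N1*w1 = N2*w2
w2 = N1*w1 / N2
w2 = 84*294 / 98
w2 = 24696 / 98
w2 = 252 RPM

252 RPM


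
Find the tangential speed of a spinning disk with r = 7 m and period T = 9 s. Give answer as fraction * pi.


Given: radius r = 7 m, period T = 9 s
Using v = 2*pi*r / T
v = 2*pi*7 / 9
v = 14*pi / 9
v = 14/9*pi m/s

14/9*pi m/s


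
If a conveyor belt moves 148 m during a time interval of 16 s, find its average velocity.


Given: distance d = 148 m, time t = 16 s
Using v = d / t
v = 148 / 16
v = 37/4 m/s

37/4 m/s


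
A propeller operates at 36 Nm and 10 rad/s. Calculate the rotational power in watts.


Given: tau = 36 Nm, omega = 10 rad/s
Using P = tau * omega
P = 36 * 10
P = 360 W

360 W


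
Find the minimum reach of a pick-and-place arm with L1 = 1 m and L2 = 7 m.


Given: L1 = 1 m, L2 = 7 m
For a 2-link planar arm, min reach = |L1 - L2| (second link folded back)
Min reach = |1 - 7|
Min reach = 6 m

6 m


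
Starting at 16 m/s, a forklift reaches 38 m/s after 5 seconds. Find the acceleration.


Given: initial velocity v0 = 16 m/s, final velocity v = 38 m/s, time t = 5 s
Using a = (v - v0) / t
a = (38 - 16) / 5
a = 22 / 5
a = 22/5 m/s^2

22/5 m/s^2


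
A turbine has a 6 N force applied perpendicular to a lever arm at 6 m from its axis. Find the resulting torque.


Given: F = 6 N, r = 6 m, angle = 90 deg (perpendicular)
Using tau = F * r * sin(90)
sin(90) = 1
tau = 6 * 6 * 1
tau = 36 Nm

36 Nm


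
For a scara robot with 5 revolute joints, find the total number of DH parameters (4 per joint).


Given: 5 joints, 4 DH parameters per joint (d, theta, a, alpha)
Total DH parameters = number_of_joints * 4
Total = 5 * 4
Total = 20

20


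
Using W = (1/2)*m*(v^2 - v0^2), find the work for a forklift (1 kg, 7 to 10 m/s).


Given: m = 1 kg, v0 = 7 m/s, v = 10 m/s
Using W = (1/2)*m*(v^2 - v0^2)
v^2 = 10^2 = 100
v0^2 = 7^2 = 49
v^2 - v0^2 = 100 - 49 = 51
W = (1/2)*1*51 = 51/2 J

51/2 J


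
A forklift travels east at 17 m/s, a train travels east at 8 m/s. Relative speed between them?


Given: v_A = 17 m/s east, v_B = 8 m/s east
Both move in the same direction; relative speed = |v_A - v_B|
|17 - 8| = |9|
= 9 m/s

9 m/s


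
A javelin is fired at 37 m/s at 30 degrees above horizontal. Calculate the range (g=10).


Given: v0 = 37 m/s, theta = 30 deg, g = 10 m/s^2
sin(2*30) = sin(60) = sqrt(3)/2
Using R = v0^2 * sin(2*theta) / g
R = 37^2 * (sqrt(3)/2) / 10
R = 1369 * sqrt(3) / 20
R = 1369/20*sqrt(3) m

1369/20*sqrt(3) m


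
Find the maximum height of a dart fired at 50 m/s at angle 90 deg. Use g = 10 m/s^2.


Given: v0 = 50 m/s, theta = 90 deg, g = 10 m/s^2
sin^2(90) = 1
Using H = v0^2 * sin^2(theta) / (2*g)
H = 50^2 * 1 / (2*10)
H = 2500 * 1 / 20
H = 2500 / 20
H = 125 m

125 m


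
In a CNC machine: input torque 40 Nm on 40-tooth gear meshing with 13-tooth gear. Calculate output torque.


Given: N1 = 40, N2 = 13, T1 = 40 Nm
Using T2/T1 = N2/N1
T2 = T1 * N2 / N1
T2 = 40 * 13 / 40
T2 = 520 / 40
T2 = 13 Nm

13 Nm


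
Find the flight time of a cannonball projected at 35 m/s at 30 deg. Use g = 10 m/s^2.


Given: v0 = 35 m/s, theta = 30 deg, g = 10 m/s^2
sin(30) = 1/2
Using T = 2*v0*sin(theta) / g
T = 2*35*1/2 / 10
T = 35 / 10
T = 7/2 s

7/2 s


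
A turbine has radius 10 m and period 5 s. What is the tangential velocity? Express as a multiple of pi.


Given: radius r = 10 m, period T = 5 s
Using v = 2*pi*r / T
v = 2*pi*10 / 5
v = 20*pi / 5
v = 4*pi m/s

4*pi m/s


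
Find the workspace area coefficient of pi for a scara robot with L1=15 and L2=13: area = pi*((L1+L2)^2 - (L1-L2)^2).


Given: L1 = 15, L2 = 13
(L1+L2)^2 = (28)^2 = 784
(L1-L2)^2 = (2)^2 = 4
Difference = 784 - 4 = 780
This equals 4*L1*L2 = 4*15*13 = 780
Workspace area = 780*pi

780


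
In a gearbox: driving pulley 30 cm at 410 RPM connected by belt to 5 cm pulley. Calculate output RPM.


Given: D1 = 30 cm, w1 = 410 RPM, D2 = 5 cm
Using D1*w1 = D2*w2
w2 = D1*w1 / D2
w2 = 30*410 / 5
w2 = 12300 / 5
w2 = 2460 RPM

2460 RPM


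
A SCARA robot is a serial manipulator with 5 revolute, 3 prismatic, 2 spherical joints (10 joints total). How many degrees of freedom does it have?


Given: serial robot with 5 revolute, 3 prismatic, 2 spherical joints
DOF contribution per joint type: revolute=1, prismatic=1, spherical=3, fixed=0
DOF = 5*1 + 3*1 + 2*3
DOF = 14

14


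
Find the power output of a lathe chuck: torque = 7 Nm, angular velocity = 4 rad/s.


Given: tau = 7 Nm, omega = 4 rad/s
Using P = tau * omega
P = 7 * 4
P = 28 W

28 W


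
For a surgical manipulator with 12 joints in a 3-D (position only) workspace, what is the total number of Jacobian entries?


Given: task space dimension = 3, joints = 12
Jacobian is a 3 x 12 matrix
Total entries = rows * columns
Total = 3 * 12
Total = 36

36


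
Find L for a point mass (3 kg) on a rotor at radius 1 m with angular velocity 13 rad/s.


Given: m = 3 kg, r = 1 m, omega = 13 rad/s
For a point mass: I = m*r^2
I = 3*1^2 = 3*1 = 3
L = I*omega = 3*13
L = 39 kg*m^2/s

39 kg*m^2/s


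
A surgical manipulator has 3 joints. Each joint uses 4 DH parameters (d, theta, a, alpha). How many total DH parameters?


Given: 3 joints, 4 DH parameters per joint (d, theta, a, alpha)
Total DH parameters = number_of_joints * 4
Total = 3 * 4
Total = 12

12


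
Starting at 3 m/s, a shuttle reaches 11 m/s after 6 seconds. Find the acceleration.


Given: initial velocity v0 = 3 m/s, final velocity v = 11 m/s, time t = 6 s
Using a = (v - v0) / t
a = (11 - 3) / 6
a = 8 / 6
a = 4/3 m/s^2

4/3 m/s^2


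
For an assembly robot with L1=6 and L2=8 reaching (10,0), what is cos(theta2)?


Given: L1 = 6, L2 = 8, target (x, y) = (10, 0)
Using cos(theta2) = (x^2 + y^2 - L1^2 - L2^2) / (2*L1*L2)
x^2 + y^2 = 10^2 + 0 = 100
L1^2 + L2^2 = 36 + 64 = 100
Numerator = 100 - 100 = 0
Denominator = 2*6*8 = 96
cos(theta2) = 0/96 = 0

0


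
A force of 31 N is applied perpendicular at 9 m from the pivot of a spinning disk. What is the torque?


Given: F = 31 N, r = 9 m, angle = 90 deg (perpendicular)
Using tau = F * r * sin(90)
sin(90) = 1
tau = 31 * 9 * 1
tau = 279 Nm

279 Nm


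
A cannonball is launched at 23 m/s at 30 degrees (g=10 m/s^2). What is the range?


Given: v0 = 23 m/s, theta = 30 deg, g = 10 m/s^2
sin(2*30) = sin(60) = sqrt(3)/2
Using R = v0^2 * sin(2*theta) / g
R = 23^2 * (sqrt(3)/2) / 10
R = 529 * sqrt(3) / 20
R = 529/20*sqrt(3) m

529/20*sqrt(3) m


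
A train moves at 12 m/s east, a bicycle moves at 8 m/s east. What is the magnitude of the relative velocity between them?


Given: v_A = 12 m/s east, v_B = 8 m/s east
Both move in the same direction; relative speed = |v_A - v_B|
|12 - 8| = |4|
= 4 m/s

4 m/s


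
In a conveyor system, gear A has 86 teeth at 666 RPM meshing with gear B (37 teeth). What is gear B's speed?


Given: N1 = 86 teeth, w1 = 666 RPM, N2 = 37 teeth
Using N1*w1 = N2*w2
w2 = N1*w1 / N2
w2 = 86*666 / 37
w2 = 57276 / 37
w2 = 1548 RPM

1548 RPM


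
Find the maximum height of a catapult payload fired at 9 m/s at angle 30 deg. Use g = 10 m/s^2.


Given: v0 = 9 m/s, theta = 30 deg, g = 10 m/s^2
sin^2(30) = 1/4
Using H = v0^2 * sin^2(theta) / (2*g)
H = 9^2 * 1/4 / (2*10)
H = 81 * 1/4 / 20
H = 81/4 / 20
H = 81/80 m

81/80 m


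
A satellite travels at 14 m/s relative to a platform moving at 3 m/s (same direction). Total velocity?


Given: object velocity = 14 m/s, platform velocity = 3 m/s (same direction)
Using classical velocity addition: v_total = v_object + v_platform
v_total = 14 + 3
v_total = 17 m/s

17 m/s


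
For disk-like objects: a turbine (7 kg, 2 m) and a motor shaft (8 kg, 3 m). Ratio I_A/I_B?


Given: M1=7 kg, R1=2 m, M2=8 kg, R2=3 m
For a disk: I = (1/2)*M*R^2, so I_A/I_B = (M1*R1^2)/(M2*R2^2)
M1*R1^2 = 7*4 = 28
M2*R2^2 = 8*9 = 72
I_A/I_B = 28/72 = 7/18

7/18


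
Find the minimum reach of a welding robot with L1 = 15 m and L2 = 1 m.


Given: L1 = 15 m, L2 = 1 m
For a 2-link planar arm, min reach = |L1 - L2| (second link folded back)
Min reach = |15 - 1|
Min reach = 14 m

14 m


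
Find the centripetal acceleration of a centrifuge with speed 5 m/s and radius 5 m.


Given: v = 5 m/s, r = 5 m
Using a_c = v^2 / r
a_c = 5^2 / 5
a_c = 25 / 5
a_c = 5 m/s^2

5 m/s^2


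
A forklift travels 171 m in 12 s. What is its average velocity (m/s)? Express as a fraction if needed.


Given: distance d = 171 m, time t = 12 s
Using v = d / t
v = 171 / 12
v = 57/4 m/s

57/4 m/s


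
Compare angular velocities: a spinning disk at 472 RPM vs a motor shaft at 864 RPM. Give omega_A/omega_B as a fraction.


Given: RPM_A = 472, RPM_B = 864
omega = 2*pi*RPM/60, so omega_A/omega_B = RPM_A / RPM_B
omega_A/omega_B = 472 / 864
omega_A/omega_B = 59/108

59/108


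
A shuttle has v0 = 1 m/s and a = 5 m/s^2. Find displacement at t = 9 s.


Given: v0 = 1 m/s, a = 5 m/s^2, t = 9 s
Using s = v0*t + (1/2)*a*t^2
s = 1*9 + (1/2)*5*9^2
s = 9 + (1/2)*405
s = 9 + 405/2
s = 423/2

423/2 m


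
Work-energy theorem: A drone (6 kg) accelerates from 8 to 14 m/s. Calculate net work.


Given: m = 6 kg, v0 = 8 m/s, v = 14 m/s
Using W = (1/2)*m*(v^2 - v0^2)
v^2 = 14^2 = 196
v0^2 = 8^2 = 64
v^2 - v0^2 = 196 - 64 = 132
W = (1/2)*6*132 = 396 J

396 J


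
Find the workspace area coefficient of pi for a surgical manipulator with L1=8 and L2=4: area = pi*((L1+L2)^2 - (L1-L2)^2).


Given: L1 = 8, L2 = 4
(L1+L2)^2 = (12)^2 = 144
(L1-L2)^2 = (4)^2 = 16
Difference = 144 - 16 = 128
This equals 4*L1*L2 = 4*8*4 = 128
Workspace area = 128*pi

128


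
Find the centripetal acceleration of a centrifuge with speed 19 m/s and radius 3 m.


Given: v = 19 m/s, r = 3 m
Using a_c = v^2 / r
a_c = 19^2 / 3
a_c = 361 / 3
a_c = 361/3 m/s^2

361/3 m/s^2


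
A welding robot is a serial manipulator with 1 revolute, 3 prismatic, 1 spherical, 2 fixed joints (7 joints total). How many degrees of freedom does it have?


Given: serial robot with 1 revolute, 3 prismatic, 1 spherical, 2 fixed joints
DOF contribution per joint type: revolute=1, prismatic=1, spherical=3, fixed=0
DOF = 1*1 + 3*1 + 1*3 + 2*0
DOF = 7

7


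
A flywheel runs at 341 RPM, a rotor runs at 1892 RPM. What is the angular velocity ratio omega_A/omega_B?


Given: RPM_A = 341, RPM_B = 1892
omega = 2*pi*RPM/60, so omega_A/omega_B = RPM_A / RPM_B
omega_A/omega_B = 341 / 1892
omega_A/omega_B = 31/172

31/172


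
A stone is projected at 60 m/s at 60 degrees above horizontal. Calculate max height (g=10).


Given: v0 = 60 m/s, theta = 60 deg, g = 10 m/s^2
sin^2(60) = 3/4
Using H = v0^2 * sin^2(theta) / (2*g)
H = 60^2 * 3/4 / (2*10)
H = 3600 * 3/4 / 20
H = 2700 / 20
H = 135 m

135 m


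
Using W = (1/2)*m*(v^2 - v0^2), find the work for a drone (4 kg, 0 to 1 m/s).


Given: m = 4 kg, v0 = 0 m/s, v = 1 m/s
Using W = (1/2)*m*(v^2 - v0^2)
v^2 = 1^2 = 1
v0^2 = 0^2 = 0
v^2 - v0^2 = 1 - 0 = 1
W = (1/2)*4*1 = 2 J

2 J


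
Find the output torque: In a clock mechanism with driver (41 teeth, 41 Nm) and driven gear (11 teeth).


Given: N1 = 41, N2 = 11, T1 = 41 Nm
Using T2/T1 = N2/N1
T2 = T1 * N2 / N1
T2 = 41 * 11 / 41
T2 = 451 / 41
T2 = 11 Nm

11 Nm


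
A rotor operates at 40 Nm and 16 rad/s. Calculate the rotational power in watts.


Given: tau = 40 Nm, omega = 16 rad/s
Using P = tau * omega
P = 40 * 16
P = 640 W

640 W


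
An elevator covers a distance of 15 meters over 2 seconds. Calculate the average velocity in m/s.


Given: distance d = 15 m, time t = 2 s
Using v = d / t
v = 15 / 2
v = 15/2 m/s

15/2 m/s


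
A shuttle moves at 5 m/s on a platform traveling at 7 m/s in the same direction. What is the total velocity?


Given: object velocity = 5 m/s, platform velocity = 7 m/s (same direction)
Using classical velocity addition: v_total = v_object + v_platform
v_total = 5 + 7
v_total = 12 m/s

12 m/s


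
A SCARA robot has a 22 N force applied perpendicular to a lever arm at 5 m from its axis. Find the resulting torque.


Given: F = 22 N, r = 5 m, angle = 90 deg (perpendicular)
Using tau = F * r * sin(90)
sin(90) = 1
tau = 22 * 5 * 1
tau = 110 Nm

110 Nm


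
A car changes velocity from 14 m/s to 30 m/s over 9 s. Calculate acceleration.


Given: initial velocity v0 = 14 m/s, final velocity v = 30 m/s, time t = 9 s
Using a = (v - v0) / t
a = (30 - 14) / 9
a = 16 / 9
a = 16/9 m/s^2

16/9 m/s^2


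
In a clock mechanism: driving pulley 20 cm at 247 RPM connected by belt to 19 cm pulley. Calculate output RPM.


Given: D1 = 20 cm, w1 = 247 RPM, D2 = 19 cm
Using D1*w1 = D2*w2
w2 = D1*w1 / D2
w2 = 20*247 / 19
w2 = 4940 / 19
w2 = 260 RPM

260 RPM


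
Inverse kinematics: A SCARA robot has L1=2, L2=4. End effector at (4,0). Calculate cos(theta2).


Given: L1 = 2, L2 = 4, target (x, y) = (4, 0)
Using cos(theta2) = (x^2 + y^2 - L1^2 - L2^2) / (2*L1*L2)
x^2 + y^2 = 4^2 + 0 = 16
L1^2 + L2^2 = 4 + 16 = 20
Numerator = 16 - 20 = -4
Denominator = 2*2*4 = 16
cos(theta2) = -4/16 = -1/4

-1/4


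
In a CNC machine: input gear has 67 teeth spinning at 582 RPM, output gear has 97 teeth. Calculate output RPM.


Given: N1 = 67 teeth, w1 = 582 RPM, N2 = 97 teeth
Using N1*w1 = N2*w2
w2 = N1*w1 / N2
w2 = 67*582 / 97
w2 = 38994 / 97
w2 = 402 RPM

402 RPM


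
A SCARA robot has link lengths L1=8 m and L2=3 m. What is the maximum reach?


Given: L1 = 8 m, L2 = 3 m
For a 2-link planar arm, max reach = L1 + L2 (fully extended)
Max reach = 8 + 3
Max reach = 11 m

11 m


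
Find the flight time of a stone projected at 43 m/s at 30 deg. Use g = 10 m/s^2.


Given: v0 = 43 m/s, theta = 30 deg, g = 10 m/s^2
sin(30) = 1/2
Using T = 2*v0*sin(theta) / g
T = 2*43*1/2 / 10
T = 43 / 10
T = 43/10 s

43/10 s


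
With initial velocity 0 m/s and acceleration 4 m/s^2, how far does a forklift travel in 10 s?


Given: v0 = 0 m/s, a = 4 m/s^2, t = 10 s
Using s = v0*t + (1/2)*a*t^2
s = 0*10 + (1/2)*4*10^2
s = 0 + (1/2)*400
s = 0 + 200
s = 200

200 m


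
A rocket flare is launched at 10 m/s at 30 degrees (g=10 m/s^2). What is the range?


Given: v0 = 10 m/s, theta = 30 deg, g = 10 m/s^2
sin(2*30) = sin(60) = sqrt(3)/2
Using R = v0^2 * sin(2*theta) / g
R = 10^2 * (sqrt(3)/2) / 10
R = 100 * sqrt(3) / 20
R = 5*sqrt(3) m

5*sqrt(3) m


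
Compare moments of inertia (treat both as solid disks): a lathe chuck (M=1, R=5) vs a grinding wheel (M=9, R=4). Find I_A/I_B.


Given: M1=1 kg, R1=5 m, M2=9 kg, R2=4 m
For a disk: I = (1/2)*M*R^2, so I_A/I_B = (M1*R1^2)/(M2*R2^2)
M1*R1^2 = 1*25 = 25
M2*R2^2 = 9*16 = 144
I_A/I_B = 25/144 = 25/144

25/144


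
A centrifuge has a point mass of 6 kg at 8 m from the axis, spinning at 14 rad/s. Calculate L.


Given: m = 6 kg, r = 8 m, omega = 14 rad/s
For a point mass: I = m*r^2
I = 6*8^2 = 6*64 = 384
L = I*omega = 384*14
L = 5376 kg*m^2/s

5376 kg*m^2/s


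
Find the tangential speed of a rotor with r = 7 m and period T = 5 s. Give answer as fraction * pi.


Given: radius r = 7 m, period T = 5 s
Using v = 2*pi*r / T
v = 2*pi*7 / 5
v = 14*pi / 5
v = 14/5*pi m/s

14/5*pi m/s


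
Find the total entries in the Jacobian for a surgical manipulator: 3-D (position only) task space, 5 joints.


Given: task space dimension = 3, joints = 5
Jacobian is a 3 x 5 matrix
Total entries = rows * columns
Total = 3 * 5
Total = 15

15


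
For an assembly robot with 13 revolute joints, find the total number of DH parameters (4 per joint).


Given: 13 joints, 4 DH parameters per joint (d, theta, a, alpha)
Total DH parameters = number_of_joints * 4
Total = 13 * 4
Total = 52

52


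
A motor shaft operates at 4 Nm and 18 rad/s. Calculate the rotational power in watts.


Given: tau = 4 Nm, omega = 18 rad/s
Using P = tau * omega
P = 4 * 18
P = 72 W

72 W


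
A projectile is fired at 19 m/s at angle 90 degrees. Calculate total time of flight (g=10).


Given: v0 = 19 m/s, theta = 90 deg, g = 10 m/s^2
sin(90) = 1
Using T = 2*v0*sin(theta) / g
T = 2*19*1 / 10
T = 38 / 10
T = 19/5 s

19/5 s


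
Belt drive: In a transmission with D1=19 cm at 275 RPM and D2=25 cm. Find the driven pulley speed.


Given: D1 = 19 cm, w1 = 275 RPM, D2 = 25 cm
Using D1*w1 = D2*w2
w2 = D1*w1 / D2
w2 = 19*275 / 25
w2 = 5225 / 25
w2 = 209 RPM

209 RPM


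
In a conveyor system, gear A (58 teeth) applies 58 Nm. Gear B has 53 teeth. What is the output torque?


Given: N1 = 58, N2 = 53, T1 = 58 Nm
Using T2/T1 = N2/N1
T2 = T1 * N2 / N1
T2 = 58 * 53 / 58
T2 = 3074 / 58
T2 = 53 Nm

53 Nm


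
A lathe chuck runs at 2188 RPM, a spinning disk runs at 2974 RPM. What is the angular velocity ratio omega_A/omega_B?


Given: RPM_A = 2188, RPM_B = 2974
omega = 2*pi*RPM/60, so omega_A/omega_B = RPM_A / RPM_B
omega_A/omega_B = 2188 / 2974
omega_A/omega_B = 1094/1487

1094/1487


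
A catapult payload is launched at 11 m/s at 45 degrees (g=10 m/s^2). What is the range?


Given: v0 = 11 m/s, theta = 45 deg, g = 10 m/s^2
sin(2*45) = sin(90) = 1
Using R = v0^2 * sin(2*theta) / g
R = 11^2 * 1 / 10
R = 121 / 10
R = 121/10 m

121/10 m


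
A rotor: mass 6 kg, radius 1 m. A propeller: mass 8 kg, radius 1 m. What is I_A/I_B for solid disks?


Given: M1=6 kg, R1=1 m, M2=8 kg, R2=1 m
For a disk: I = (1/2)*M*R^2, so I_A/I_B = (M1*R1^2)/(M2*R2^2)
M1*R1^2 = 6*1 = 6
M2*R2^2 = 8*1 = 8
I_A/I_B = 6/8 = 3/4

3/4


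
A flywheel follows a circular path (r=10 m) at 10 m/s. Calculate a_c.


Given: v = 10 m/s, r = 10 m
Using a_c = v^2 / r
a_c = 10^2 / 10
a_c = 100 / 10
a_c = 10 m/s^2

10 m/s^2


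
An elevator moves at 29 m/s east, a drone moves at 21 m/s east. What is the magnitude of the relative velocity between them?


Given: v_A = 29 m/s east, v_B = 21 m/s east
Both move in the same direction; relative speed = |v_A - v_B|
|29 - 21| = |8|
= 8 m/s

8 m/s


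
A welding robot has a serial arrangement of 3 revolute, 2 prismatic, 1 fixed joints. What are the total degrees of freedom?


Given: serial robot with 3 revolute, 2 prismatic, 1 fixed joints
DOF contribution per joint type: revolute=1, prismatic=1, spherical=3, fixed=0
DOF = 3*1 + 2*1 + 1*0
DOF = 5

5


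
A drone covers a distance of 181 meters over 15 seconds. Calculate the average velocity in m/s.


Given: distance d = 181 m, time t = 15 s
Using v = d / t
v = 181 / 15
v = 181/15 m/s

181/15 m/s


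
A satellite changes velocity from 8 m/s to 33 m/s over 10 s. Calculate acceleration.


Given: initial velocity v0 = 8 m/s, final velocity v = 33 m/s, time t = 10 s
Using a = (v - v0) / t
a = (33 - 8) / 10
a = 25 / 10
a = 5/2 m/s^2

5/2 m/s^2


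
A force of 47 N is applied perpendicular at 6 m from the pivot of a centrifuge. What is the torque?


Given: F = 47 N, r = 6 m, angle = 90 deg (perpendicular)
Using tau = F * r * sin(90)
sin(90) = 1
tau = 47 * 6 * 1
tau = 282 Nm

282 Nm


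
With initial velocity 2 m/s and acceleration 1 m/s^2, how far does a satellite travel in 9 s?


Given: v0 = 2 m/s, a = 1 m/s^2, t = 9 s
Using s = v0*t + (1/2)*a*t^2
s = 2*9 + (1/2)*1*9^2
s = 18 + (1/2)*81
s = 18 + 81/2
s = 117/2

117/2 m


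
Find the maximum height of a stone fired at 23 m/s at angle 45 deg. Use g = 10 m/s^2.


Given: v0 = 23 m/s, theta = 45 deg, g = 10 m/s^2
sin^2(45) = 1/2
Using H = v0^2 * sin^2(theta) / (2*g)
H = 23^2 * 1/2 / (2*10)
H = 529 * 1/2 / 20
H = 529/2 / 20
H = 529/40 m

529/40 m


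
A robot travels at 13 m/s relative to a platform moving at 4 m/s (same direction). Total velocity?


Given: object velocity = 13 m/s, platform velocity = 4 m/s (same direction)
Using classical velocity addition: v_total = v_object + v_platform
v_total = 13 + 4
v_total = 17 m/s

17 m/s


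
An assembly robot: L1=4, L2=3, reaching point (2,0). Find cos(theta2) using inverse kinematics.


Given: L1 = 4, L2 = 3, target (x, y) = (2, 0)
Using cos(theta2) = (x^2 + y^2 - L1^2 - L2^2) / (2*L1*L2)
x^2 + y^2 = 2^2 + 0 = 4
L1^2 + L2^2 = 16 + 9 = 25
Numerator = 4 - 25 = -21
Denominator = 2*4*3 = 24
cos(theta2) = -21/24 = -7/8

-7/8


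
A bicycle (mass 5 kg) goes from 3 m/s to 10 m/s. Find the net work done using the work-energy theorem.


Given: m = 5 kg, v0 = 3 m/s, v = 10 m/s
Using W = (1/2)*m*(v^2 - v0^2)
v^2 = 10^2 = 100
v0^2 = 3^2 = 9
v^2 - v0^2 = 100 - 9 = 91
W = (1/2)*5*91 = 455/2 J

455/2 J


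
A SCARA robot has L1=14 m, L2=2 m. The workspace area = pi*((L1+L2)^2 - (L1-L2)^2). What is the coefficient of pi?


Given: L1 = 14, L2 = 2
(L1+L2)^2 = (16)^2 = 256
(L1-L2)^2 = (12)^2 = 144
Difference = 256 - 144 = 112
This equals 4*L1*L2 = 4*14*2 = 112
Workspace area = 112*pi

112


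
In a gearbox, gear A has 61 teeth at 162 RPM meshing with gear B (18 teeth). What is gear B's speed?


Given: N1 = 61 teeth, w1 = 162 RPM, N2 = 18 teeth
Using N1*w1 = N2*w2
w2 = N1*w1 / N2
w2 = 61*162 / 18
w2 = 9882 / 18
w2 = 549 RPM

549 RPM


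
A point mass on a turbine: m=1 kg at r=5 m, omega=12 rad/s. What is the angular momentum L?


Given: m = 1 kg, r = 5 m, omega = 12 rad/s
For a point mass: I = m*r^2
I = 1*5^2 = 1*25 = 25
L = I*omega = 25*12
L = 300 kg*m^2/s

300 kg*m^2/s


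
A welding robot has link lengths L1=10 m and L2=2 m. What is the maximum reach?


Given: L1 = 10 m, L2 = 2 m
For a 2-link planar arm, max reach = L1 + L2 (fully extended)
Max reach = 10 + 2
Max reach = 12 m

12 m


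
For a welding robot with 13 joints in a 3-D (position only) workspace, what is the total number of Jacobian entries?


Given: task space dimension = 3, joints = 13
Jacobian is a 3 x 13 matrix
Total entries = rows * columns
Total = 3 * 13
Total = 39

39
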